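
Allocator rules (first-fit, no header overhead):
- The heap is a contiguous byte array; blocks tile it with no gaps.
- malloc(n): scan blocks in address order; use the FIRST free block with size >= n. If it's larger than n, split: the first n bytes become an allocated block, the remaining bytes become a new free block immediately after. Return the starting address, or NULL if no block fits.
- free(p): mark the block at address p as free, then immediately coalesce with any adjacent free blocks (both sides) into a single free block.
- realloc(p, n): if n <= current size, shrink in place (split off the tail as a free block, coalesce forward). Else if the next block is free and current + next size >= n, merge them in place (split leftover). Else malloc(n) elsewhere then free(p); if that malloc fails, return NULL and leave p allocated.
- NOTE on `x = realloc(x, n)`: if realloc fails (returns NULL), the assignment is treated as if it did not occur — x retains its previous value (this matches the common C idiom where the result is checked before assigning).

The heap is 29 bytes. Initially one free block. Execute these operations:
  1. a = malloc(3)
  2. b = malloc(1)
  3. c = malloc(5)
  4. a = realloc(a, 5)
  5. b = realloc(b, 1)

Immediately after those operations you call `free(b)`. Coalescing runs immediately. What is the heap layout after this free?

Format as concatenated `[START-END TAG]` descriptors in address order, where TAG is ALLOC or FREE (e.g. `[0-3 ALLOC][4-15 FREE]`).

Op 1: a = malloc(3) -> a = 0; heap: [0-2 ALLOC][3-28 FREE]
Op 2: b = malloc(1) -> b = 3; heap: [0-2 ALLOC][3-3 ALLOC][4-28 FREE]
Op 3: c = malloc(5) -> c = 4; heap: [0-2 ALLOC][3-3 ALLOC][4-8 ALLOC][9-28 FREE]
Op 4: a = realloc(a, 5) -> a = 9; heap: [0-2 FREE][3-3 ALLOC][4-8 ALLOC][9-13 ALLOC][14-28 FREE]
Op 5: b = realloc(b, 1) -> b = 3; heap: [0-2 FREE][3-3 ALLOC][4-8 ALLOC][9-13 ALLOC][14-28 FREE]
free(b): b = 3 -> block [3-3 ALLOC]; mark free, coalesce with adjacent free neighbors -> [0-3 FREE][4-8 ALLOC][9-13 ALLOC][14-28 FREE]

Answer: [0-3 FREE][4-8 ALLOC][9-13 ALLOC][14-28 FREE]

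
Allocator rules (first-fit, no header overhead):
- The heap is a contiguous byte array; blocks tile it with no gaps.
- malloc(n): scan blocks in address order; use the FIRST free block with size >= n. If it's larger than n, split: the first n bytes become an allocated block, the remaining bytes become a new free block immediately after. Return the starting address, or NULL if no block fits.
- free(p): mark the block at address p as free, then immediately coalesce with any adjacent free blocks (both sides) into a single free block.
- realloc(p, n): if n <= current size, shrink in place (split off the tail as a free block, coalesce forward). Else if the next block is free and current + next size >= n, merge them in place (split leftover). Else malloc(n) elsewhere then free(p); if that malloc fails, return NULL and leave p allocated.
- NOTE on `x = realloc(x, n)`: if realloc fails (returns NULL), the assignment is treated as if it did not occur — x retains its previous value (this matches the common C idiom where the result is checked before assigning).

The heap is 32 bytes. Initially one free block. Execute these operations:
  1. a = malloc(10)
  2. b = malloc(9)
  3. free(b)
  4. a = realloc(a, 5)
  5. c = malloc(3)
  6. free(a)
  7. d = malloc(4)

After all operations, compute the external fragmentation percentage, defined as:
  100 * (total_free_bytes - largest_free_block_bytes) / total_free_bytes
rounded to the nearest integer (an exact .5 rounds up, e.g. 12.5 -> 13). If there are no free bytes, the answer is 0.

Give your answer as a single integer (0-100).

Answer: 4

Derivation:
Op 1: a = malloc(10) -> a = 0; heap: [0-9 ALLOC][10-31 FREE]
Op 2: b = malloc(9) -> b = 10; heap: [0-9 ALLOC][10-18 ALLOC][19-31 FREE]
Op 3: free(b) -> (freed b); heap: [0-9 ALLOC][10-31 FREE]
Op 4: a = realloc(a, 5) -> a = 0; heap: [0-4 ALLOC][5-31 FREE]
Op 5: c = malloc(3) -> c = 5; heap: [0-4 ALLOC][5-7 ALLOC][8-31 FREE]
Op 6: free(a) -> (freed a); heap: [0-4 FREE][5-7 ALLOC][8-31 FREE]
Op 7: d = malloc(4) -> d = 0; heap: [0-3 ALLOC][4-4 FREE][5-7 ALLOC][8-31 FREE]
Free blocks: [1 24] total_free=25 largest=24 -> 100*(25-24)/25 = 100/25 = 4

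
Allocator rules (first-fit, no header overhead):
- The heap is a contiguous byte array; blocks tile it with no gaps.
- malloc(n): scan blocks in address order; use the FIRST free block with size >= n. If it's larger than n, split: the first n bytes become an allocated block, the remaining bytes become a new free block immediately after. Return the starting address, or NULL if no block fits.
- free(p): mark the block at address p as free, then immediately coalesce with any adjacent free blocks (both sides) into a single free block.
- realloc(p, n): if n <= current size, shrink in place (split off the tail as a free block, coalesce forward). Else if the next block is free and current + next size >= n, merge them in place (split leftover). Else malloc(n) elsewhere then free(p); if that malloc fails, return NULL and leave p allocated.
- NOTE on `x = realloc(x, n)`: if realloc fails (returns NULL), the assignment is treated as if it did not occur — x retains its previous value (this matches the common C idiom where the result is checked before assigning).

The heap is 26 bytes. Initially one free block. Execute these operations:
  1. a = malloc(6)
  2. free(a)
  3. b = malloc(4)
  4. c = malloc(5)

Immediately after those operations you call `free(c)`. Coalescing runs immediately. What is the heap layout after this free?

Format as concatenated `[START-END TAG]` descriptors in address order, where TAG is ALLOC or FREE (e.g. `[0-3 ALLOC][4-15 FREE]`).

Op 1: a = malloc(6) -> a = 0; heap: [0-5 ALLOC][6-25 FREE]
Op 2: free(a) -> (freed a); heap: [0-25 FREE]
Op 3: b = malloc(4) -> b = 0; heap: [0-3 ALLOC][4-25 FREE]
Op 4: c = malloc(5) -> c = 4; heap: [0-3 ALLOC][4-8 ALLOC][9-25 FREE]
free(c): c = 4 -> block [4-8 ALLOC]; mark free, coalesce with adjacent free neighbors -> [0-3 ALLOC][4-25 FREE]

Answer: [0-3 ALLOC][4-25 FREE]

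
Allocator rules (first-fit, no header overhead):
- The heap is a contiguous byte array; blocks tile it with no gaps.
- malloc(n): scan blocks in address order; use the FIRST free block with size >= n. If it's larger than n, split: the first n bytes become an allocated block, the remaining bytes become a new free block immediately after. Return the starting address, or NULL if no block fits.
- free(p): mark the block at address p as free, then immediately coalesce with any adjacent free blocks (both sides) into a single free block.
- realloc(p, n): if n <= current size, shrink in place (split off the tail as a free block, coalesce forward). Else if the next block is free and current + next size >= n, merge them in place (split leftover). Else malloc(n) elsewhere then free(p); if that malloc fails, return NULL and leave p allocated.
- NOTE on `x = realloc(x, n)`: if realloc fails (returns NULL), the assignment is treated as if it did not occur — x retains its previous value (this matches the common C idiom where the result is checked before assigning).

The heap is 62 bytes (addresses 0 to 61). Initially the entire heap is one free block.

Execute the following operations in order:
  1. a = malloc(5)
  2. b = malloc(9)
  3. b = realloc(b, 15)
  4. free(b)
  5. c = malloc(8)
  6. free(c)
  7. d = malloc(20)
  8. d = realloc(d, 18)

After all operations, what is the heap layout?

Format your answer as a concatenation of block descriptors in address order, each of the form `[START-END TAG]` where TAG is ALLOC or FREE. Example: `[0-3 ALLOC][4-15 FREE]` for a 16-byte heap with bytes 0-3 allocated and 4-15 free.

Answer: [0-4 ALLOC][5-22 ALLOC][23-61 FREE]

Derivation:
Op 1: a = malloc(5) -> a = 0; heap: [0-4 ALLOC][5-61 FREE]
Op 2: b = malloc(9) -> b = 5; heap: [0-4 ALLOC][5-13 ALLOC][14-61 FREE]
Op 3: b = realloc(b, 15) -> b = 5; heap: [0-4 ALLOC][5-19 ALLOC][20-61 FREE]
Op 4: free(b) -> (freed b); heap: [0-4 ALLOC][5-61 FREE]
Op 5: c = malloc(8) -> c = 5; heap: [0-4 ALLOC][5-12 ALLOC][13-61 FREE]
Op 6: free(c) -> (freed c); heap: [0-4 ALLOC][5-61 FREE]
Op 7: d = malloc(20) -> d = 5; heap: [0-4 ALLOC][5-24 ALLOC][25-61 FREE]
Op 8: d = realloc(d, 18) -> d = 5; heap: [0-4 ALLOC][5-22 ALLOC][23-61 FREE]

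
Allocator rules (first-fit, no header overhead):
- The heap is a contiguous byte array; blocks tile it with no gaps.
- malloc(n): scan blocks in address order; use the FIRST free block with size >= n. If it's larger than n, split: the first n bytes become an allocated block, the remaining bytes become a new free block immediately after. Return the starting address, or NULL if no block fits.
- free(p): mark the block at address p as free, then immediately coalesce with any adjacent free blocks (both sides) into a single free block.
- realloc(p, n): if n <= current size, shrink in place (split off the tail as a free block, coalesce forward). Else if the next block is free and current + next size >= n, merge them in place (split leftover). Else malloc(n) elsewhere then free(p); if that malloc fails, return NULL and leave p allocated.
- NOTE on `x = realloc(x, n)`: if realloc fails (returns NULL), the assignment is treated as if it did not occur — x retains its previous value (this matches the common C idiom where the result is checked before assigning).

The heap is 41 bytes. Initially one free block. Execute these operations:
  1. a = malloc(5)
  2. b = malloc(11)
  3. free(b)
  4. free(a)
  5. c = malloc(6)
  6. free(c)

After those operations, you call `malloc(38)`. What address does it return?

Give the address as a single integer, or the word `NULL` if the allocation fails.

Op 1: a = malloc(5) -> a = 0; heap: [0-4 ALLOC][5-40 FREE]
Op 2: b = malloc(11) -> b = 5; heap: [0-4 ALLOC][5-15 ALLOC][16-40 FREE]
Op 3: free(b) -> (freed b); heap: [0-4 ALLOC][5-40 FREE]
Op 4: free(a) -> (freed a); heap: [0-40 FREE]
Op 5: c = malloc(6) -> c = 0; heap: [0-5 ALLOC][6-40 FREE]
Op 6: free(c) -> (freed c); heap: [0-40 FREE]
malloc(38): first-fit scan over [0-40 FREE] -> 0

Answer: 0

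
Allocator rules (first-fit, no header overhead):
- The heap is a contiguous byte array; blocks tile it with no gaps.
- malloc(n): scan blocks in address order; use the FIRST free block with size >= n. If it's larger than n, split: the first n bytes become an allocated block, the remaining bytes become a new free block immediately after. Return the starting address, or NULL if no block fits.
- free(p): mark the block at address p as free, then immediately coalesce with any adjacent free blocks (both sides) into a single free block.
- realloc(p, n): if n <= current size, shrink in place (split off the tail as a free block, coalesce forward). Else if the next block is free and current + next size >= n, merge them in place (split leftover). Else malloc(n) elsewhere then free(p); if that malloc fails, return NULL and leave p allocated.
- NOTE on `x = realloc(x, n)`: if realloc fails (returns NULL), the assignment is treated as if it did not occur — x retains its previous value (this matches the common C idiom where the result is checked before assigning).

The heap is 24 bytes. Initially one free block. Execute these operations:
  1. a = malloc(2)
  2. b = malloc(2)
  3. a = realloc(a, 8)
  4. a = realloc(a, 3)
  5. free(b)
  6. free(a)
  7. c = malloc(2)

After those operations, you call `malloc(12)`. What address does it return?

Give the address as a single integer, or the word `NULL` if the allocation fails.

Op 1: a = malloc(2) -> a = 0; heap: [0-1 ALLOC][2-23 FREE]
Op 2: b = malloc(2) -> b = 2; heap: [0-1 ALLOC][2-3 ALLOC][4-23 FREE]
Op 3: a = realloc(a, 8) -> a = 4; heap: [0-1 FREE][2-3 ALLOC][4-11 ALLOC][12-23 FREE]
Op 4: a = realloc(a, 3) -> a = 4; heap: [0-1 FREE][2-3 ALLOC][4-6 ALLOC][7-23 FREE]
Op 5: free(b) -> (freed b); heap: [0-3 FREE][4-6 ALLOC][7-23 FREE]
Op 6: free(a) -> (freed a); heap: [0-23 FREE]
Op 7: c = malloc(2) -> c = 0; heap: [0-1 ALLOC][2-23 FREE]
malloc(12): first-fit scan over [0-1 ALLOC][2-23 FREE] -> 2

Answer: 2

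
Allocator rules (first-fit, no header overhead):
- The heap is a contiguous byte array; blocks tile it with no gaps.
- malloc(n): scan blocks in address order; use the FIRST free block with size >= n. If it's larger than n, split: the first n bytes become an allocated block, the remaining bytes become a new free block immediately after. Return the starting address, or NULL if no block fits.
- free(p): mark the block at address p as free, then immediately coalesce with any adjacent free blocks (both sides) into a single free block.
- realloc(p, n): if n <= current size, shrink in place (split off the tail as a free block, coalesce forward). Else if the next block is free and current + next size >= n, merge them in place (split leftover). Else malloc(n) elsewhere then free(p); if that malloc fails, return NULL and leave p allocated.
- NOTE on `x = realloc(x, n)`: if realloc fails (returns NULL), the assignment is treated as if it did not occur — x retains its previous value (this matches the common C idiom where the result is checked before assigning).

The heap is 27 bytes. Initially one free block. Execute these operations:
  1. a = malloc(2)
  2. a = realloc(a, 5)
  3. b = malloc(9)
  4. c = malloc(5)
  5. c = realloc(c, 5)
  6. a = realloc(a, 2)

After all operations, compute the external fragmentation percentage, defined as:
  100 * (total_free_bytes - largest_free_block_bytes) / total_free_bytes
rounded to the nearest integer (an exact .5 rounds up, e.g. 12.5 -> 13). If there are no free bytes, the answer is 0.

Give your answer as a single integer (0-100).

Op 1: a = malloc(2) -> a = 0; heap: [0-1 ALLOC][2-26 FREE]
Op 2: a = realloc(a, 5) -> a = 0; heap: [0-4 ALLOC][5-26 FREE]
Op 3: b = malloc(9) -> b = 5; heap: [0-4 ALLOC][5-13 ALLOC][14-26 FREE]
Op 4: c = malloc(5) -> c = 14; heap: [0-4 ALLOC][5-13 ALLOC][14-18 ALLOC][19-26 FREE]
Op 5: c = realloc(c, 5) -> c = 14; heap: [0-4 ALLOC][5-13 ALLOC][14-18 ALLOC][19-26 FREE]
Op 6: a = realloc(a, 2) -> a = 0; heap: [0-1 ALLOC][2-4 FREE][5-13 ALLOC][14-18 ALLOC][19-26 FREE]
Free blocks: [3 8] total_free=11 largest=8 -> 100*(11-8)/11 = 300/11 ≈ 27.273 -> rounds to 27

Answer: 27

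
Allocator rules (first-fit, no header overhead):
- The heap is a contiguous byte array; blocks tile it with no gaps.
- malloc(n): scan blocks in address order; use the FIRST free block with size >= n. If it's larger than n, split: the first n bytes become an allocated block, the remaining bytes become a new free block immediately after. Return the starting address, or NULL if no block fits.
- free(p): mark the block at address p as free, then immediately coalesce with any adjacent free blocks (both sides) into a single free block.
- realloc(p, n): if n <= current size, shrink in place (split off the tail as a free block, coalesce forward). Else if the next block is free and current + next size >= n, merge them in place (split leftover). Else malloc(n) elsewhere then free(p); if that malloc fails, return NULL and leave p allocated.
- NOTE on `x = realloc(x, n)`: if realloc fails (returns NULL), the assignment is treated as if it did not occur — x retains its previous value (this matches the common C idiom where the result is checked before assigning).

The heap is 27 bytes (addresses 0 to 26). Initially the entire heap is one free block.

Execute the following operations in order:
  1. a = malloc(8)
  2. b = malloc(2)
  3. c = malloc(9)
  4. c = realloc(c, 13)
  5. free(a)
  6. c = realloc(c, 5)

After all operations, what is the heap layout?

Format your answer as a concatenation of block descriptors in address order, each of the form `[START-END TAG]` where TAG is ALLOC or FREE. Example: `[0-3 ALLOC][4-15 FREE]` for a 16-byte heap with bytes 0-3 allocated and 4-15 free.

Op 1: a = malloc(8) -> a = 0; heap: [0-7 ALLOC][8-26 FREE]
Op 2: b = malloc(2) -> b = 8; heap: [0-7 ALLOC][8-9 ALLOC][10-26 FREE]
Op 3: c = malloc(9) -> c = 10; heap: [0-7 ALLOC][8-9 ALLOC][10-18 ALLOC][19-26 FREE]
Op 4: c = realloc(c, 13) -> c = 10; heap: [0-7 ALLOC][8-9 ALLOC][10-22 ALLOC][23-26 FREE]
Op 5: free(a) -> (freed a); heap: [0-7 FREE][8-9 ALLOC][10-22 ALLOC][23-26 FREE]
Op 6: c = realloc(c, 5) -> c = 10; heap: [0-7 FREE][8-9 ALLOC][10-14 ALLOC][15-26 FREE]

Answer: [0-7 FREE][8-9 ALLOC][10-14 ALLOC][15-26 FREE]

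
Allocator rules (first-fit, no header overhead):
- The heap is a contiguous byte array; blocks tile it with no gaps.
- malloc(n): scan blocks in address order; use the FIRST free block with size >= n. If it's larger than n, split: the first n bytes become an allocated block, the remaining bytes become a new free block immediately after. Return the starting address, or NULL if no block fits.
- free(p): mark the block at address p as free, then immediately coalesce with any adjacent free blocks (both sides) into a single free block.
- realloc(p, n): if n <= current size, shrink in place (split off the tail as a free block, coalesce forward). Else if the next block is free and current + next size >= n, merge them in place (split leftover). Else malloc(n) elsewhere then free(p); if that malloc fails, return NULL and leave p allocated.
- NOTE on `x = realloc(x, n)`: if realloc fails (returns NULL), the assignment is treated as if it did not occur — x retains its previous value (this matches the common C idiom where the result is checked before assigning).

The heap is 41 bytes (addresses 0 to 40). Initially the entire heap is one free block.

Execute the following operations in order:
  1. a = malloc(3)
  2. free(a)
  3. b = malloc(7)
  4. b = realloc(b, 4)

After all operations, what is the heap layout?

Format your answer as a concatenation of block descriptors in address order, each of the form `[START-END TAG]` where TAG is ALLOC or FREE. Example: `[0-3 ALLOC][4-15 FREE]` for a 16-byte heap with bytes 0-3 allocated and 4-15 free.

Op 1: a = malloc(3) -> a = 0; heap: [0-2 ALLOC][3-40 FREE]
Op 2: free(a) -> (freed a); heap: [0-40 FREE]
Op 3: b = malloc(7) -> b = 0; heap: [0-6 ALLOC][7-40 FREE]
Op 4: b = realloc(b, 4) -> b = 0; heap: [0-3 ALLOC][4-40 FREE]

Answer: [0-3 ALLOC][4-40 FREE]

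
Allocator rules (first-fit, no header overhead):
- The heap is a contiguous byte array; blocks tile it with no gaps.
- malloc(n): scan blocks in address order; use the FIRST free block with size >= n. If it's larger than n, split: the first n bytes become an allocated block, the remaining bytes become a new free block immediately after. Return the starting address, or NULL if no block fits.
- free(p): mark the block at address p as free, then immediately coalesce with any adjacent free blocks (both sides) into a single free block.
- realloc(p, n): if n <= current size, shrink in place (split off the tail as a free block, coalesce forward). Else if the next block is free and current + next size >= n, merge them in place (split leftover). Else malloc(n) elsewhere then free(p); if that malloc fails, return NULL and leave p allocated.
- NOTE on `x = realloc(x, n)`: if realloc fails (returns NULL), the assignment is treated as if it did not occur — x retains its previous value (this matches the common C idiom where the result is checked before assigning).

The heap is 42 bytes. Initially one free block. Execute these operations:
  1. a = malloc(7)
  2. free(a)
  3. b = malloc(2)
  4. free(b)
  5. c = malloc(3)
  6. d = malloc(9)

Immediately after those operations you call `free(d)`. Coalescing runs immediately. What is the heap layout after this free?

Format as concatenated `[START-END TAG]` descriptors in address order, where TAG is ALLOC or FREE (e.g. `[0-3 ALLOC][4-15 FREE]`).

Op 1: a = malloc(7) -> a = 0; heap: [0-6 ALLOC][7-41 FREE]
Op 2: free(a) -> (freed a); heap: [0-41 FREE]
Op 3: b = malloc(2) -> b = 0; heap: [0-1 ALLOC][2-41 FREE]
Op 4: free(b) -> (freed b); heap: [0-41 FREE]
Op 5: c = malloc(3) -> c = 0; heap: [0-2 ALLOC][3-41 FREE]
Op 6: d = malloc(9) -> d = 3; heap: [0-2 ALLOC][3-11 ALLOC][12-41 FREE]
free(d): d = 3 -> block [3-11 ALLOC]; mark free, coalesce with adjacent free neighbors -> [0-2 ALLOC][3-41 FREE]

Answer: [0-2 ALLOC][3-41 FREE]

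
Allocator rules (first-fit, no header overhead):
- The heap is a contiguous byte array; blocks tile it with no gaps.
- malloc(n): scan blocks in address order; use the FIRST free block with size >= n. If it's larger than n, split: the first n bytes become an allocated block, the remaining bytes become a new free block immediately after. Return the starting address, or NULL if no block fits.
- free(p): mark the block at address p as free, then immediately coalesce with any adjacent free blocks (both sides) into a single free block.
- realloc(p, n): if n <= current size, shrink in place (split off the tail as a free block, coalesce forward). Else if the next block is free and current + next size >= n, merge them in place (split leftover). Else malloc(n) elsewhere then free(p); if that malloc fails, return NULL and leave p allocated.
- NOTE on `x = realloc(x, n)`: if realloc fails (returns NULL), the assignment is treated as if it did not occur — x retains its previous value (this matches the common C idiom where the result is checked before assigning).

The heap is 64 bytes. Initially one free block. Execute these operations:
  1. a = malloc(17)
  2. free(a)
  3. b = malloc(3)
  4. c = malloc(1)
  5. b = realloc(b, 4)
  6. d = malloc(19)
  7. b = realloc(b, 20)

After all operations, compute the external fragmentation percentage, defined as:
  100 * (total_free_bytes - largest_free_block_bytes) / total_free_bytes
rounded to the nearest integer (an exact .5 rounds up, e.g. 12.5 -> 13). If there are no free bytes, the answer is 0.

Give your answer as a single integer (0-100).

Answer: 29

Derivation:
Op 1: a = malloc(17) -> a = 0; heap: [0-16 ALLOC][17-63 FREE]
Op 2: free(a) -> (freed a); heap: [0-63 FREE]
Op 3: b = malloc(3) -> b = 0; heap: [0-2 ALLOC][3-63 FREE]
Op 4: c = malloc(1) -> c = 3; heap: [0-2 ALLOC][3-3 ALLOC][4-63 FREE]
Op 5: b = realloc(b, 4) -> b = 4; heap: [0-2 FREE][3-3 ALLOC][4-7 ALLOC][8-63 FREE]
Op 6: d = malloc(19) -> d = 8; heap: [0-2 FREE][3-3 ALLOC][4-7 ALLOC][8-26 ALLOC][27-63 FREE]
Op 7: b = realloc(b, 20) -> b = 27; heap: [0-2 FREE][3-3 ALLOC][4-7 FREE][8-26 ALLOC][27-46 ALLOC][47-63 FREE]
Free blocks: [3 4 17] total_free=24 largest=17 -> 100*(24-17)/24 = 700/24 ≈ 29.167 -> rounds to 29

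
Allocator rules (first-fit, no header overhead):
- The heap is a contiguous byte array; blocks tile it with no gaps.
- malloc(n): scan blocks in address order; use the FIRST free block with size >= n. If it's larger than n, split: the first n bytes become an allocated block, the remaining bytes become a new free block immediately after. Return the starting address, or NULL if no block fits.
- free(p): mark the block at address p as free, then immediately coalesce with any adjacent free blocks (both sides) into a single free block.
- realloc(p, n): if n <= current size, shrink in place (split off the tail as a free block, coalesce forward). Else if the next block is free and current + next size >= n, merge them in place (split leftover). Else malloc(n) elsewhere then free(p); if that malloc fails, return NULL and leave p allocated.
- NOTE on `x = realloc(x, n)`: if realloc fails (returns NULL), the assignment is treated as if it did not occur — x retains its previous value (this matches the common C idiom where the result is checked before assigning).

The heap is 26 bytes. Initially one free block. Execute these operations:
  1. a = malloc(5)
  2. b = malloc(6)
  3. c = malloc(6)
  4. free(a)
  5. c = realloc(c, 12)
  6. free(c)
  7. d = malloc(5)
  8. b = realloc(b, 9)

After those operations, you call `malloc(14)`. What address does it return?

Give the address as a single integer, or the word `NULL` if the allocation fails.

Answer: NULL

Derivation:
Op 1: a = malloc(5) -> a = 0; heap: [0-4 ALLOC][5-25 FREE]
Op 2: b = malloc(6) -> b = 5; heap: [0-4 ALLOC][5-10 ALLOC][11-25 FREE]
Op 3: c = malloc(6) -> c = 11; heap: [0-4 ALLOC][5-10 ALLOC][11-16 ALLOC][17-25 FREE]
Op 4: free(a) -> (freed a); heap: [0-4 FREE][5-10 ALLOC][11-16 ALLOC][17-25 FREE]
Op 5: c = realloc(c, 12) -> c = 11; heap: [0-4 FREE][5-10 ALLOC][11-22 ALLOC][23-25 FREE]
Op 6: free(c) -> (freed c); heap: [0-4 FREE][5-10 ALLOC][11-25 FREE]
Op 7: d = malloc(5) -> d = 0; heap: [0-4 ALLOC][5-10 ALLOC][11-25 FREE]
Op 8: b = realloc(b, 9) -> b = 5; heap: [0-4 ALLOC][5-13 ALLOC][14-25 FREE]
malloc(14): first-fit scan over [0-4 ALLOC][5-13 ALLOC][14-25 FREE] -> NULL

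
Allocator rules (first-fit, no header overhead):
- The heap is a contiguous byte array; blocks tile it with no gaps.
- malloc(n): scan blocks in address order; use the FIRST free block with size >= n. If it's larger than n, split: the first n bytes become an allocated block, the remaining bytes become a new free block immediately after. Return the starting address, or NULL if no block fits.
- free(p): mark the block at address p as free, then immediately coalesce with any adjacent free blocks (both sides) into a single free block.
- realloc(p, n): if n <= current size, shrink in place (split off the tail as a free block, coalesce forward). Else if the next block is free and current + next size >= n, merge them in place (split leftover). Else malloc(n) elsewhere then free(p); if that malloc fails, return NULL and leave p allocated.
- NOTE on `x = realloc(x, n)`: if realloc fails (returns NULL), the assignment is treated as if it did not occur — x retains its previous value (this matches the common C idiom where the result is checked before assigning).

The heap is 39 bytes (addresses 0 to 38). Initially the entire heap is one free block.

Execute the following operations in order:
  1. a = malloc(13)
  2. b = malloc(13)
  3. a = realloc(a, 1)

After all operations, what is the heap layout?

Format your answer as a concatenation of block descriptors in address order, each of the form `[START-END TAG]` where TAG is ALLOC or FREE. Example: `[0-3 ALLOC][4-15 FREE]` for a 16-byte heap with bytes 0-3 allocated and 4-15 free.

Op 1: a = malloc(13) -> a = 0; heap: [0-12 ALLOC][13-38 FREE]
Op 2: b = malloc(13) -> b = 13; heap: [0-12 ALLOC][13-25 ALLOC][26-38 FREE]
Op 3: a = realloc(a, 1) -> a = 0; heap: [0-0 ALLOC][1-12 FREE][13-25 ALLOC][26-38 FREE]

Answer: [0-0 ALLOC][1-12 FREE][13-25 ALLOC][26-38 FREE]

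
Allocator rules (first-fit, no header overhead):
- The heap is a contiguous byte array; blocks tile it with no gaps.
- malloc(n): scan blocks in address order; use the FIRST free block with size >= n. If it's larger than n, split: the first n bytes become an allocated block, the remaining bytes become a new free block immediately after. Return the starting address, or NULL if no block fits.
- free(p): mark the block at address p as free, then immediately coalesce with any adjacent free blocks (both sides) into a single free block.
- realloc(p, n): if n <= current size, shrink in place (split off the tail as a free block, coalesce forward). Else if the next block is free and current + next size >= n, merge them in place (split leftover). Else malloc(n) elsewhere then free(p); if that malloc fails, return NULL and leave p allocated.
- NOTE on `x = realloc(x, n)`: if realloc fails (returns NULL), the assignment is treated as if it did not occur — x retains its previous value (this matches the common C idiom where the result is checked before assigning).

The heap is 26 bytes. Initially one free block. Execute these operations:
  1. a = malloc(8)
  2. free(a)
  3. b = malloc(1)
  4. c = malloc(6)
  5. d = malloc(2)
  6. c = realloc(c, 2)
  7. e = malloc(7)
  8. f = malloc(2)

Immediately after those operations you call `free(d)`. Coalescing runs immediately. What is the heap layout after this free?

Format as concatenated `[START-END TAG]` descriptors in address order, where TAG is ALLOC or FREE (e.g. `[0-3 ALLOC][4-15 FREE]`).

Op 1: a = malloc(8) -> a = 0; heap: [0-7 ALLOC][8-25 FREE]
Op 2: free(a) -> (freed a); heap: [0-25 FREE]
Op 3: b = malloc(1) -> b = 0; heap: [0-0 ALLOC][1-25 FREE]
Op 4: c = malloc(6) -> c = 1; heap: [0-0 ALLOC][1-6 ALLOC][7-25 FREE]
Op 5: d = malloc(2) -> d = 7; heap: [0-0 ALLOC][1-6 ALLOC][7-8 ALLOC][9-25 FREE]
Op 6: c = realloc(c, 2) -> c = 1; heap: [0-0 ALLOC][1-2 ALLOC][3-6 FREE][7-8 ALLOC][9-25 FREE]
Op 7: e = malloc(7) -> e = 9; heap: [0-0 ALLOC][1-2 ALLOC][3-6 FREE][7-8 ALLOC][9-15 ALLOC][16-25 FREE]
Op 8: f = malloc(2) -> f = 3; heap: [0-0 ALLOC][1-2 ALLOC][3-4 ALLOC][5-6 FREE][7-8 ALLOC][9-15 ALLOC][16-25 FREE]
free(d): d = 7 -> block [7-8 ALLOC]; mark free, coalesce with adjacent free neighbors -> [0-0 ALLOC][1-2 ALLOC][3-4 ALLOC][5-8 FREE][9-15 ALLOC][16-25 FREE]

Answer: [0-0 ALLOC][1-2 ALLOC][3-4 ALLOC][5-8 FREE][9-15 ALLOC][16-25 FREE]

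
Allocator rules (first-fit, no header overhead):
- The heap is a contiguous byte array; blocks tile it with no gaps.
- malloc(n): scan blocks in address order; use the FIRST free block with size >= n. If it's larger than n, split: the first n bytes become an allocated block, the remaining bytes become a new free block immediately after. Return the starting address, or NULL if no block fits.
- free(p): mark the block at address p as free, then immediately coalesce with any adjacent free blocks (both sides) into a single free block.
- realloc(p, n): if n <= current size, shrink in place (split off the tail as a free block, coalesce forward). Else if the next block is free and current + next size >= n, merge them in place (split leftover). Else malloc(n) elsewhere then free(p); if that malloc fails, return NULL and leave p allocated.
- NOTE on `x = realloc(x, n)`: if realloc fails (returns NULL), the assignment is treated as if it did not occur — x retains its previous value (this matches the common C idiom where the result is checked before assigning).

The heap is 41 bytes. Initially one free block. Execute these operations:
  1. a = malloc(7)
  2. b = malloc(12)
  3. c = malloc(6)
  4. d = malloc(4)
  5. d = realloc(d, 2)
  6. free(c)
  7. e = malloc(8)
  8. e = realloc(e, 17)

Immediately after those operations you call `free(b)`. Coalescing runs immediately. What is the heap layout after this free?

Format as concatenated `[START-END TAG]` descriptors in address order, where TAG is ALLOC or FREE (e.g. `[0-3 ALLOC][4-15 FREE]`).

Answer: [0-6 ALLOC][7-24 FREE][25-26 ALLOC][27-34 ALLOC][35-40 FREE]

Derivation:
Op 1: a = malloc(7) -> a = 0; heap: [0-6 ALLOC][7-40 FREE]
Op 2: b = malloc(12) -> b = 7; heap: [0-6 ALLOC][7-18 ALLOC][19-40 FREE]
Op 3: c = malloc(6) -> c = 19; heap: [0-6 ALLOC][7-18 ALLOC][19-24 ALLOC][25-40 FREE]
Op 4: d = malloc(4) -> d = 25; heap: [0-6 ALLOC][7-18 ALLOC][19-24 ALLOC][25-28 ALLOC][29-40 FREE]
Op 5: d = realloc(d, 2) -> d = 25; heap: [0-6 ALLOC][7-18 ALLOC][19-24 ALLOC][25-26 ALLOC][27-40 FREE]
Op 6: free(c) -> (freed c); heap: [0-6 ALLOC][7-18 ALLOC][19-24 FREE][25-26 ALLOC][27-40 FREE]
Op 7: e = malloc(8) -> e = 27; heap: [0-6 ALLOC][7-18 ALLOC][19-24 FREE][25-26 ALLOC][27-34 ALLOC][35-40 FREE]
Op 8: e = realloc(e, 17) -> NULL (e unchanged); heap: [0-6 ALLOC][7-18 ALLOC][19-24 FREE][25-26 ALLOC][27-34 ALLOC][35-40 FREE]
free(b): b = 7 -> block [7-18 ALLOC]; mark free, coalesce with adjacent free neighbors -> [0-6 ALLOC][7-24 FREE][25-26 ALLOC][27-34 ALLOC][35-40 FREE]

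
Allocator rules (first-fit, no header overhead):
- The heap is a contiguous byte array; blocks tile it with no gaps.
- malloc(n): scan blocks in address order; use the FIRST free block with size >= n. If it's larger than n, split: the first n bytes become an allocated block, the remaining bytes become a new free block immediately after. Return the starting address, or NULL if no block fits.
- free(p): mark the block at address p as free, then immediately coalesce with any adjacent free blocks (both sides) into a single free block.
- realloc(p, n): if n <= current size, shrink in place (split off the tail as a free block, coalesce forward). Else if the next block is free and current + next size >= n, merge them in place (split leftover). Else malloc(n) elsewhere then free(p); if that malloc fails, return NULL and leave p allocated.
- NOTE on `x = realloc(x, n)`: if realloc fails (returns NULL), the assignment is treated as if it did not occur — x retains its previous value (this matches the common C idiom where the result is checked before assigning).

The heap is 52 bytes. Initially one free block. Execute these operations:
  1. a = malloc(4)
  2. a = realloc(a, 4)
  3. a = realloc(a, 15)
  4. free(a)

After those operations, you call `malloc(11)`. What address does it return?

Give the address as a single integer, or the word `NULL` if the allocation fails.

Op 1: a = malloc(4) -> a = 0; heap: [0-3 ALLOC][4-51 FREE]
Op 2: a = realloc(a, 4) -> a = 0; heap: [0-3 ALLOC][4-51 FREE]
Op 3: a = realloc(a, 15) -> a = 0; heap: [0-14 ALLOC][15-51 FREE]
Op 4: free(a) -> (freed a); heap: [0-51 FREE]
malloc(11): first-fit scan over [0-51 FREE] -> 0

Answer: 0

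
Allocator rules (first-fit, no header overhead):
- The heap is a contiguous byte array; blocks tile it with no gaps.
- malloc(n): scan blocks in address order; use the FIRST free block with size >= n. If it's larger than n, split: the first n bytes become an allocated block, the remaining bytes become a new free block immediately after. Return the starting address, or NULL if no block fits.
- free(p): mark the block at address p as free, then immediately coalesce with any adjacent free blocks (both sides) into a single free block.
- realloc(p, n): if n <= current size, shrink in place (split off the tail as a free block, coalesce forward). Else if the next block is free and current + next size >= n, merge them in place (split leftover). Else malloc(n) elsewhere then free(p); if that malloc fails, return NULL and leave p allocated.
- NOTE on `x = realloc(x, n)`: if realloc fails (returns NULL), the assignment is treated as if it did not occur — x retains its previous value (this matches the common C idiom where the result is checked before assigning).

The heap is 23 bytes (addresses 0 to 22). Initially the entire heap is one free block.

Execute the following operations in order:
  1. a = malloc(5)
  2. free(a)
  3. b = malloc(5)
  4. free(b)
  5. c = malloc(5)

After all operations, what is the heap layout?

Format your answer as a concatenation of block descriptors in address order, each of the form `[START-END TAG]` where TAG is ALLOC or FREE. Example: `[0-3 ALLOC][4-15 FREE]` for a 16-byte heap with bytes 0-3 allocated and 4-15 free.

Answer: [0-4 ALLOC][5-22 FREE]

Derivation:
Op 1: a = malloc(5) -> a = 0; heap: [0-4 ALLOC][5-22 FREE]
Op 2: free(a) -> (freed a); heap: [0-22 FREE]
Op 3: b = malloc(5) -> b = 0; heap: [0-4 ALLOC][5-22 FREE]
Op 4: free(b) -> (freed b); heap: [0-22 FREE]
Op 5: c = malloc(5) -> c = 0; heap: [0-4 ALLOC][5-22 FREE]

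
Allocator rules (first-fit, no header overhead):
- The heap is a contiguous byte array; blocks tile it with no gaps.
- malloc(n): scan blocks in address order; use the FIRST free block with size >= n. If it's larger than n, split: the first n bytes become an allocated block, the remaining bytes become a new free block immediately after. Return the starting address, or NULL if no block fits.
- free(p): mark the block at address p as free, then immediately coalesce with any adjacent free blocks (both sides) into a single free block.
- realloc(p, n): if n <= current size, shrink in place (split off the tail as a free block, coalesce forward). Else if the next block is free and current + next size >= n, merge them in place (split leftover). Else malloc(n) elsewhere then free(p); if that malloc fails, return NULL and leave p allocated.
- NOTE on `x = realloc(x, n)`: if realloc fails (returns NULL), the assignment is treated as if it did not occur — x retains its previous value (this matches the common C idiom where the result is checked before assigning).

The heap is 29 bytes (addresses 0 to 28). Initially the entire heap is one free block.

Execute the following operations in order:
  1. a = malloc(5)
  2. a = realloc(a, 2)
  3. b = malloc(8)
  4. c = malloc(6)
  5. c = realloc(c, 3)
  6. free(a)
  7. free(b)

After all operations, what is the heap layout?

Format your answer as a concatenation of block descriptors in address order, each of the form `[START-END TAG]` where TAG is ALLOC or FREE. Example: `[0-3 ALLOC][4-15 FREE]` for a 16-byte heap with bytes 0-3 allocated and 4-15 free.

Answer: [0-9 FREE][10-12 ALLOC][13-28 FREE]

Derivation:
Op 1: a = malloc(5) -> a = 0; heap: [0-4 ALLOC][5-28 FREE]
Op 2: a = realloc(a, 2) -> a = 0; heap: [0-1 ALLOC][2-28 FREE]
Op 3: b = malloc(8) -> b = 2; heap: [0-1 ALLOC][2-9 ALLOC][10-28 FREE]
Op 4: c = malloc(6) -> c = 10; heap: [0-1 ALLOC][2-9 ALLOC][10-15 ALLOC][16-28 FREE]
Op 5: c = realloc(c, 3) -> c = 10; heap: [0-1 ALLOC][2-9 ALLOC][10-12 ALLOC][13-28 FREE]
Op 6: free(a) -> (freed a); heap: [0-1 FREE][2-9 ALLOC][10-12 ALLOC][13-28 FREE]
Op 7: free(b) -> (freed b); heap: [0-9 FREE][10-12 ALLOC][13-28 FREE]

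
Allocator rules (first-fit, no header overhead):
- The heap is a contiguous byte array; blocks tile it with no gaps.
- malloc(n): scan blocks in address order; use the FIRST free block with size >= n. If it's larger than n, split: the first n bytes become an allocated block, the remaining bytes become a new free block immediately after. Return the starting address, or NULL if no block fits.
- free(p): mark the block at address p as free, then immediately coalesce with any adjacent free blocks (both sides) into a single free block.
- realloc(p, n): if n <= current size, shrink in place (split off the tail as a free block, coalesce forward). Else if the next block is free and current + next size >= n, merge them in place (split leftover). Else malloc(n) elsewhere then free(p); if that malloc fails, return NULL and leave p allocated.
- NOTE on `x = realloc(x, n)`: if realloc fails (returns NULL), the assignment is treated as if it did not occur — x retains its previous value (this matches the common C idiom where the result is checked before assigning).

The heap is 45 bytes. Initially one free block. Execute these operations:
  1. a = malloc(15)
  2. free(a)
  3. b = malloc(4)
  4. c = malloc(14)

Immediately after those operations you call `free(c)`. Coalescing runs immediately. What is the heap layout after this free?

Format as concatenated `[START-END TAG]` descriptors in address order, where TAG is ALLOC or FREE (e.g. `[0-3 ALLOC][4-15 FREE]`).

Op 1: a = malloc(15) -> a = 0; heap: [0-14 ALLOC][15-44 FREE]
Op 2: free(a) -> (freed a); heap: [0-44 FREE]
Op 3: b = malloc(4) -> b = 0; heap: [0-3 ALLOC][4-44 FREE]
Op 4: c = malloc(14) -> c = 4; heap: [0-3 ALLOC][4-17 ALLOC][18-44 FREE]
free(c): c = 4 -> block [4-17 ALLOC]; mark free, coalesce with adjacent free neighbors -> [0-3 ALLOC][4-44 FREE]

Answer: [0-3 ALLOC][4-44 FREE]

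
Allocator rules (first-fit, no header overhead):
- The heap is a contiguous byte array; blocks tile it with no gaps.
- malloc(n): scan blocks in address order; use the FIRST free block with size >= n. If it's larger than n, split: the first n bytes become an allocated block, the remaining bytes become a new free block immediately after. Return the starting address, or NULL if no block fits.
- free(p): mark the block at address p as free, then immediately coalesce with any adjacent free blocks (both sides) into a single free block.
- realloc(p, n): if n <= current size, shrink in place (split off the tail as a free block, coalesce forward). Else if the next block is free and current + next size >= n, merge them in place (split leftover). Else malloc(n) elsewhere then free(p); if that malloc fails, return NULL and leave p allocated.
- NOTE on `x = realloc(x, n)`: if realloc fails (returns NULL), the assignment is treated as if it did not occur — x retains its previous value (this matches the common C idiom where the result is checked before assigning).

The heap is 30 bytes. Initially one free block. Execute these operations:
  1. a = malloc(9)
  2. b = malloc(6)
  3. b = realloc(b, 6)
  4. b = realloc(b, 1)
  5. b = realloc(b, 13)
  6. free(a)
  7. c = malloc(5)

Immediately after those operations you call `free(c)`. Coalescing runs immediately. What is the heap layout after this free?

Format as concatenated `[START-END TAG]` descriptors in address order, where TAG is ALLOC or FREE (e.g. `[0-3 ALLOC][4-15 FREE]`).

Op 1: a = malloc(9) -> a = 0; heap: [0-8 ALLOC][9-29 FREE]
Op 2: b = malloc(6) -> b = 9; heap: [0-8 ALLOC][9-14 ALLOC][15-29 FREE]
Op 3: b = realloc(b, 6) -> b = 9; heap: [0-8 ALLOC][9-14 ALLOC][15-29 FREE]
Op 4: b = realloc(b, 1) -> b = 9; heap: [0-8 ALLOC][9-9 ALLOC][10-29 FREE]
Op 5: b = realloc(b, 13) -> b = 9; heap: [0-8 ALLOC][9-21 ALLOC][22-29 FREE]
Op 6: free(a) -> (freed a); heap: [0-8 FREE][9-21 ALLOC][22-29 FREE]
Op 7: c = malloc(5) -> c = 0; heap: [0-4 ALLOC][5-8 FREE][9-21 ALLOC][22-29 FREE]
free(c): c = 0 -> block [0-4 ALLOC]; mark free, coalesce with adjacent free neighbors -> [0-8 FREE][9-21 ALLOC][22-29 FREE]

Answer: [0-8 FREE][9-21 ALLOC][22-29 FREE]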